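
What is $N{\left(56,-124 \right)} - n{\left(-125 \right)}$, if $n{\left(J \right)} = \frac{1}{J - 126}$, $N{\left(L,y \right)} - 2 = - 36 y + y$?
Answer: $\frac{1089843}{251} \approx 4342.0$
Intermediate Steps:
$N{\left(L,y \right)} = 2 - 35 y$ ($N{\left(L,y \right)} = 2 + \left(- 36 y + y\right) = 2 - 35 y$)
$n{\left(J \right)} = \frac{1}{-126 + J}$
$N{\left(56,-124 \right)} - n{\left(-125 \right)} = \left(2 - -4340\right) - \frac{1}{-126 - 125} = \left(2 + 4340\right) - \frac{1}{-251} = 4342 - - \frac{1}{251} = 4342 + \frac{1}{251} = \frac{1089843}{251}$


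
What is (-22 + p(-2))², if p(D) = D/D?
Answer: 441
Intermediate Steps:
p(D) = 1
(-22 + p(-2))² = (-22 + 1)² = (-21)² = 441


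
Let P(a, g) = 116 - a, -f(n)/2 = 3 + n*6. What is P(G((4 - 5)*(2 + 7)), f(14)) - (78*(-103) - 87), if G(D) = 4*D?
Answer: 8273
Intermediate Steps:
f(n) = -6 - 12*n (f(n) = -2*(3 + n*6) = -2*(3 + 6*n) = -6 - 12*n)
P(G((4 - 5)*(2 + 7)), f(14)) - (78*(-103) - 87) = (116 - 4*(4 - 5)*(2 + 7)) - (78*(-103) - 87) = (116 - 4*(-1*9)) - (-8034 - 87) = (116 - 4*(-9)) - 1*(-8121) = (116 - 1*(-36)) + 8121 = (116 + 36) + 8121 = 152 + 8121 = 8273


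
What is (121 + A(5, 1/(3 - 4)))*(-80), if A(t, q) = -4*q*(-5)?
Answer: -8080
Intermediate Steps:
A(t, q) = 20*q
(121 + A(5, 1/(3 - 4)))*(-80) = (121 + 20/(3 - 4))*(-80) = (121 + 20/(-1))*(-80) = (121 + 20*(-1))*(-80) = (121 - 20)*(-80) = 101*(-80) = -8080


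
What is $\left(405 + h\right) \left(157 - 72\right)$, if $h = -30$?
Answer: $31875$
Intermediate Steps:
$\left(405 + h\right) \left(157 - 72\right) = \left(405 - 30\right) \left(157 - 72\right) = 375 \cdot 85 = 31875$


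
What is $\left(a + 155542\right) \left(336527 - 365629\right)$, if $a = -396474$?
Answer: $7011603064$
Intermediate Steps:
$\left(a + 155542\right) \left(336527 - 365629\right) = \left(-396474 + 155542\right) \left(336527 - 365629\right) = \left(-240932\right) \left(-29102\right) = 7011603064$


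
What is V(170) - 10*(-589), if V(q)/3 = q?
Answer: 6400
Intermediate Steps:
V(q) = 3*q
V(170) - 10*(-589) = 3*170 - 10*(-589) = 510 - 1*(-5890) = 510 + 5890 = 6400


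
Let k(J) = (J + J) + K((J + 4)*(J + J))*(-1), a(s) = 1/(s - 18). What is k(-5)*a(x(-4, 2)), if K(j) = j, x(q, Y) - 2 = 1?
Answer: 4/3 ≈ 1.3333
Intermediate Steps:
x(q, Y) = 3 (x(q, Y) = 2 + 1 = 3)
a(s) = 1/(-18 + s)
k(J) = 2*J - 2*J*(4 + J) (k(J) = (J + J) + ((J + 4)*(J + J))*(-1) = 2*J + ((4 + J)*(2*J))*(-1) = 2*J + (2*J*(4 + J))*(-1) = 2*J - 2*J*(4 + J))
k(-5)*a(x(-4, 2)) = (2*(-5)*(-3 - 1*(-5)))/(-18 + 3) = (2*(-5)*(-3 + 5))/(-15) = (2*(-5)*2)*(-1/15) = -20*(-1/15) = 4/3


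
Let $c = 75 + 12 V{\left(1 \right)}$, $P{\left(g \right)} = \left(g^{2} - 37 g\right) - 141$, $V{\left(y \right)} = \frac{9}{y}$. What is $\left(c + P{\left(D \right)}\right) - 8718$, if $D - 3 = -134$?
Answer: $13332$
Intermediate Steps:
$D = -131$ ($D = 3 - 134 = -131$)
$P{\left(g \right)} = -141 + g^{2} - 37 g$
$c = 183$ ($c = 75 + 12 \cdot \frac{9}{1} = 75 + 12 \cdot 9 \cdot 1 = 75 + 12 \cdot 9 = 75 + 108 = 183$)
$\left(c + P{\left(D \right)}\right) - 8718 = \left(183 - \left(-4706 - 17161\right)\right) - 8718 = \left(183 + \left(-141 + 17161 + 4847\right)\right) - 8718 = \left(183 + 21867\right) - 8718 = 22050 - 8718 = 13332$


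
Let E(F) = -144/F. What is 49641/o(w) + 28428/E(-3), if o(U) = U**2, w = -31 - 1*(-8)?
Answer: 1451765/2116 ≈ 686.09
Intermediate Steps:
w = -23 (w = -31 + 8 = -23)
49641/o(w) + 28428/E(-3) = 49641/((-23)**2) + 28428/((-144/(-3))) = 49641/529 + 28428/((-144*(-1/3))) = 49641*(1/529) + 28428/48 = 49641/529 + 28428*(1/48) = 49641/529 + 2369/4 = 1451765/2116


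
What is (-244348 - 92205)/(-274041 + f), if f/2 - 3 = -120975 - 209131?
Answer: 336553/934247 ≈ 0.36024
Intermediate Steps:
f = -660206 (f = 6 + 2*(-120975 - 209131) = 6 + 2*(-330106) = 6 - 660212 = -660206)
(-244348 - 92205)/(-274041 + f) = (-244348 - 92205)/(-274041 - 660206) = -336553/(-934247) = -336553*(-1/934247) = 336553/934247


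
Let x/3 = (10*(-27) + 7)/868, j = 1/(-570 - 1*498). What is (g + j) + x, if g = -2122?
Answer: -122999278/57939 ≈ -2122.9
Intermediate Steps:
j = -1/1068 (j = 1/(-570 - 498) = 1/(-1068) = -1/1068 ≈ -0.00093633)
x = -789/868 (x = 3*((10*(-27) + 7)/868) = 3*((-270 + 7)*(1/868)) = 3*(-263*1/868) = 3*(-263/868) = -789/868 ≈ -0.90899)
(g + j) + x = (-2122 - 1/1068) - 789/868 = -2266297/1068 - 789/868 = -122999278/57939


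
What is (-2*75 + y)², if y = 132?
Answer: 324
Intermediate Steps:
(-2*75 + y)² = (-2*75 + 132)² = (-150 + 132)² = (-18)² = 324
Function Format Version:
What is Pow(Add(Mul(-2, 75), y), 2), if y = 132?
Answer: 324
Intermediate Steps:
Pow(Add(Mul(-2, 75), y), 2) = Pow(Add(Mul(-2, 75), 132), 2) = Pow(Add(-150, 132), 2) = Pow(-18, 2) = 324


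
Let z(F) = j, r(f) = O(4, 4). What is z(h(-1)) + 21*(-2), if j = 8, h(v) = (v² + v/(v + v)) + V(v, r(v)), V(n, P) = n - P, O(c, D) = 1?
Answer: -34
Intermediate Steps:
r(f) = 1
h(v) = -½ + v + v² (h(v) = (v² + v/(v + v)) + (v - 1*1) = (v² + v/((2*v))) + (v - 1) = (v² + (1/(2*v))*v) + (-1 + v) = (v² + ½) + (-1 + v) = (½ + v²) + (-1 + v) = -½ + v + v²)
z(F) = 8
z(h(-1)) + 21*(-2) = 8 + 21*(-2) = 8 - 42 = -34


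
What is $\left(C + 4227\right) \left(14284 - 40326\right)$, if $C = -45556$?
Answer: $1076289818$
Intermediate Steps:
$\left(C + 4227\right) \left(14284 - 40326\right) = \left(-45556 + 4227\right) \left(14284 - 40326\right) = \left(-41329\right) \left(-26042\right) = 1076289818$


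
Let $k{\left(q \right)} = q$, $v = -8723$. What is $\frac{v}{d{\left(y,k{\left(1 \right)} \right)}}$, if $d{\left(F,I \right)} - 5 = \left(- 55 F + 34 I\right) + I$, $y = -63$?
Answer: $- \frac{8723}{3505} \approx -2.4887$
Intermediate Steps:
$d{\left(F,I \right)} = 5 - 55 F + 35 I$ ($d{\left(F,I \right)} = 5 + \left(\left(- 55 F + 34 I\right) + I\right) = 5 - \left(- 35 I + 55 F\right) = 5 - 55 F + 35 I$)
$\frac{v}{d{\left(y,k{\left(1 \right)} \right)}} = - \frac{8723}{5 - -3465 + 35 \cdot 1} = - \frac{8723}{5 + 3465 + 35} = - \frac{8723}{3505}$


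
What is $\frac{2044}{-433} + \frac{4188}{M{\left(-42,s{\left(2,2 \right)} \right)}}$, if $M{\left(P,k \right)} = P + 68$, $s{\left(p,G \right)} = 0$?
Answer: $\frac{880130}{5629} \approx 156.36$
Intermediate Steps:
$M{\left(P,k \right)} = 68 + P$
$\frac{2044}{-433} + \frac{4188}{M{\left(-42,s{\left(2,2 \right)} \right)}} = \frac{2044}{-433} + \frac{4188}{68 - 42} = 2044 \left(- \frac{1}{433}\right) + \frac{4188}{26} = - \frac{2044}{433} + 4188 \cdot \frac{1}{26} = - \frac{2044}{433} + \frac{2094}{13} = \frac{880130}{5629}$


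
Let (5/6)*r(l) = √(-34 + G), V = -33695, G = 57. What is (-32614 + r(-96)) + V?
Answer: -66309 + 6*√23/5 ≈ -66303.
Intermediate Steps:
r(l) = 6*√23/5 (r(l) = 6*√(-34 + 57)/5 = 6*√23/5)
(-32614 + r(-96)) + V = (-32614 + 6*√23/5) - 33695 = -66309 + 6*√23/5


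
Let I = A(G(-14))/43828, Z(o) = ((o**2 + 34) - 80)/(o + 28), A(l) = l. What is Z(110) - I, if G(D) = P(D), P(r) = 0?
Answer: 2009/23 ≈ 87.348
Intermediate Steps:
G(D) = 0
Z(o) = (-46 + o**2)/(28 + o) (Z(o) = ((34 + o**2) - 80)/(28 + o) = (-46 + o**2)/(28 + o))
I = 0 (I = 0/43828 = 0*(1/43828) = 0)
Z(110) - I = (-46 + 110**2)/(28 + 110) - 1*0 = (-46 + 12100)/138 + 0 = (1/138)*12054 + 0 = 2009/23 + 0 = 2009/23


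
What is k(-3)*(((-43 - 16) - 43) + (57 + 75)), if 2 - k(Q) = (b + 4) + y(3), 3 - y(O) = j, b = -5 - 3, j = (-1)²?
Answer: 120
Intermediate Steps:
j = 1
b = -8
y(O) = 2 (y(O) = 3 - 1*1 = 3 - 1 = 2)
k(Q) = 4 (k(Q) = 2 - ((-8 + 4) + 2) = 2 - (-4 + 2) = 2 - 1*(-2) = 2 + 2 = 4)
k(-3)*(((-43 - 16) - 43) + (57 + 75)) = 4*(((-43 - 16) - 43) + (57 + 75)) = 4*((-59 - 43) + 132) = 4*(-102 + 132) = 4*30 = 120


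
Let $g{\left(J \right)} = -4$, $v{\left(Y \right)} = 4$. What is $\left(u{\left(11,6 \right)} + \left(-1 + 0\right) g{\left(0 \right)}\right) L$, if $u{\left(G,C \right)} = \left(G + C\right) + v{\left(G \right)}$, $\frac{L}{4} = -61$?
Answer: $-6100$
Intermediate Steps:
$L = -244$ ($L = 4 \left(-61\right) = -244$)
$u{\left(G,C \right)} = 4 + C + G$ ($u{\left(G,C \right)} = \left(G + C\right) + 4 = \left(C + G\right) + 4 = 4 + C + G$)
$\left(u{\left(11,6 \right)} + \left(-1 + 0\right) g{\left(0 \right)}\right) L = \left(\left(4 + 6 + 11\right) + \left(-1 + 0\right) \left(-4\right)\right) \left(-244\right) = \left(21 - -4\right) \left(-244\right) = \left(21 + 4\right) \left(-244\right) = 25 \left(-244\right) = -6100$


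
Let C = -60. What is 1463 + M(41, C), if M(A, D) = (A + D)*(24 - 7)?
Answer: 1140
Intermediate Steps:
M(A, D) = 17*A + 17*D (M(A, D) = (A + D)*17 = 17*A + 17*D)
1463 + M(41, C) = 1463 + (17*41 + 17*(-60)) = 1463 + (697 - 1020) = 1463 - 323 = 1140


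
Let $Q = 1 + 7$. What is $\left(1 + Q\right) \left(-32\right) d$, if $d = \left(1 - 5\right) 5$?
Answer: $5760$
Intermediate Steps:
$Q = 8$
$d = -20$ ($d = \left(-4\right) 5 = -20$)
$\left(1 + Q\right) \left(-32\right) d = \left(1 + 8\right) \left(-32\right) \left(-20\right) = 9 \left(-32\right) \left(-20\right) = \left(-288\right) \left(-20\right) = 5760$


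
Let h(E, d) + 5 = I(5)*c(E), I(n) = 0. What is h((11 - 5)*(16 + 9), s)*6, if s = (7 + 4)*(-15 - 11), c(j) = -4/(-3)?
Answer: -30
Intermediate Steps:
c(j) = 4/3 (c(j) = -4*(-⅓) = 4/3)
s = -286 (s = 11*(-26) = -286)
h(E, d) = -5 (h(E, d) = -5 + 0*(4/3) = -5 + 0 = -5)
h((11 - 5)*(16 + 9), s)*6 = -5*6 = -30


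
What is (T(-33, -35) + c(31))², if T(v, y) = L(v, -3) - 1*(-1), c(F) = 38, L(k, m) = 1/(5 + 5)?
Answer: 152881/100 ≈ 1528.8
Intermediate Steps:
L(k, m) = ⅒ (L(k, m) = 1/10 = ⅒)
T(v, y) = 11/10 (T(v, y) = ⅒ - 1*(-1) = ⅒ + 1 = 11/10)
(T(-33, -35) + c(31))² = (11/10 + 38)² = (391/10)² = 152881/100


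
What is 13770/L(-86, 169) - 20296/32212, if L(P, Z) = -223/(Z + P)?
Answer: -9204985732/1795819 ≈ -5125.8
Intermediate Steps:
L(P, Z) = -223/(P + Z)
13770/L(-86, 169) - 20296/32212 = 13770/((-223/(-86 + 169))) - 20296/32212 = 13770/((-223/83)) - 20296*1/32212 = 13770/((-223*1/83)) - 5074/8053 = 13770/(-223/83) - 5074/8053 = 13770*(-83/223) - 5074/8053 = -1142910/223 - 5074/8053 = -9204985732/1795819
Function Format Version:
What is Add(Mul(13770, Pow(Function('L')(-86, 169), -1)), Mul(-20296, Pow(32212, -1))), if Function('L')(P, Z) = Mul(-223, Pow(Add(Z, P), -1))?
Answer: Rational(-9204985732, 1795819) ≈ -5125.8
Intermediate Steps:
Function('L')(P, Z) = Mul(-223, Pow(Add(P, Z), -1))
Add(Mul(13770, Pow(Function('L')(-86, 169), -1)), Mul(-20296, Pow(32212, -1))) = Add(Mul(13770, Pow(Mul(-223, Pow(Add(-86, 169), -1)), -1)), Mul(-20296, Pow(32212, -1))) = Add(Mul(13770, Pow(Mul(-223, Pow(83, -1)), -1)), Mul(-20296, Rational(1, 32212))) = Add(Mul(13770, Pow(Mul(-223, Rational(1, 83)), -1)), Rational(-5074, 8053)) = Add(Mul(13770, Pow(Rational(-223, 83), -1)), Rational(-5074, 8053)) = Add(Mul(13770, Rational(-83, 223)), Rational(-5074, 8053)) = Add(Rational(-1142910, 223), Rational(-5074, 8053)) = Rational(-9204985732, 1795819)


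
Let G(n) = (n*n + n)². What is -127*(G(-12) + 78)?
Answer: -2222754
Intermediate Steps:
G(n) = (n + n²)² (G(n) = (n² + n)² = (n + n²)²)
-127*(G(-12) + 78) = -127*((-12)²*(1 - 12)² + 78) = -127*(144*(-11)² + 78) = -127*(144*121 + 78) = -127*(17424 + 78) = -127*17502 = -2222754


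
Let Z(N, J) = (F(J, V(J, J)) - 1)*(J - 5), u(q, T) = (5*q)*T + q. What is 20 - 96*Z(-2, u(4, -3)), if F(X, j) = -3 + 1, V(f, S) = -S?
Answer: -17548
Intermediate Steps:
F(X, j) = -2
u(q, T) = q + 5*T*q (u(q, T) = 5*T*q + q = q + 5*T*q)
Z(N, J) = 15 - 3*J (Z(N, J) = (-2 - 1)*(J - 5) = -3*(-5 + J) = 15 - 3*J)
20 - 96*Z(-2, u(4, -3)) = 20 - 96*(15 - 12*(1 + 5*(-3))) = 20 - 96*(15 - 12*(1 - 15)) = 20 - 96*(15 - 12*(-14)) = 20 - 96*(15 - 3*(-56)) = 20 - 96*(15 + 168) = 20 - 96*183 = 20 - 17568 = -17548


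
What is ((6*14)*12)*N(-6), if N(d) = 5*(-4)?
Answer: -20160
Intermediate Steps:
N(d) = -20
((6*14)*12)*N(-6) = ((6*14)*12)*(-20) = (84*12)*(-20) = 1008*(-20) = -20160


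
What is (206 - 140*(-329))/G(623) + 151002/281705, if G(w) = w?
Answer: 13127437776/175502215 ≈ 74.799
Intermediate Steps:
(206 - 140*(-329))/G(623) + 151002/281705 = (206 - 140*(-329))/623 + 151002/281705 = (206 + 46060)*(1/623) + 151002*(1/281705) = 46266*(1/623) + 151002/281705 = 46266/623 + 151002/281705 = 13127437776/175502215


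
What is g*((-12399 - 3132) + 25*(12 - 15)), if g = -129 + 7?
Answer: 1903932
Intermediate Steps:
g = -122
g*((-12399 - 3132) + 25*(12 - 15)) = -122*((-12399 - 3132) + 25*(12 - 15)) = -122*(-15531 + 25*(-3)) = -122*(-15531 - 75) = -122*(-15606) = 1903932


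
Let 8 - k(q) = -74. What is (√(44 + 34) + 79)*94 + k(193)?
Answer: 7508 + 94*√78 ≈ 8338.2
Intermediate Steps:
k(q) = 82 (k(q) = 8 - 1*(-74) = 8 + 74 = 82)
(√(44 + 34) + 79)*94 + k(193) = (√(44 + 34) + 79)*94 + 82 = (√78 + 79)*94 + 82 = (79 + √78)*94 + 82 = (7426 + 94*√78) + 82 = 7508 + 94*√78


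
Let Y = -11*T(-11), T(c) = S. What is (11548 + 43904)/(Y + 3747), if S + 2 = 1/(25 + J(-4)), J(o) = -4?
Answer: 582246/39569 ≈ 14.715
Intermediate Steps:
S = -41/21 (S = -2 + 1/(25 - 4) = -2 + 1/21 = -41/21 ≈ -1.9524)
T(c) = -41/21
Y = 451/21 (Y = -11*(-41/21) = 451/21 ≈ 21.476)
(11548 + 43904)/(Y + 3747) = (11548 + 43904)/(451/21 + 3747) = 55452/(79138/21) = 55452*(21/79138) = 582246/39569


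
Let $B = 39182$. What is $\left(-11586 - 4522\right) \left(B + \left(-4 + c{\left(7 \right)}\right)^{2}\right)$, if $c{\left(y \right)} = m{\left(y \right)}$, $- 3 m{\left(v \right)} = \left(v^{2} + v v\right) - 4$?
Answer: $- \frac{5861282392}{9} \approx -6.5125 \cdot 10^{8}$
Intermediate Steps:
$m{\left(v \right)} = \frac{4}{3} - \frac{2 v^{2}}{3}$ ($m{\left(v \right)} = - \frac{\left(v^{2} + v v\right) - 4}{3} = - \frac{\left(v^{2} + v^{2}\right) - 4}{3} = - \frac{2 v^{2} - 4}{3} = - \frac{-4 + 2 v^{2}}{3} = \frac{4}{3} - \frac{2 v^{2}}{3}$)
$c{\left(y \right)} = \frac{4}{3} - \frac{2 y^{2}}{3}$
$\left(-11586 - 4522\right) \left(B + \left(-4 + c{\left(7 \right)}\right)^{2}\right) = \left(-11586 - 4522\right) \left(39182 + \left(-4 + \left(\frac{4}{3} - \frac{2 \cdot 7^{2}}{3}\right)\right)^{2}\right) = - 16108 \left(39182 + \left(-4 + \left(\frac{4}{3} - \frac{98}{3}\right)\right)^{2}\right) = - 16108 \left(39182 + \left(-4 - \frac{94}{3}\right)^{2}\right) = - 16108 \left(39182 + \left(- \frac{106}{3}\right)^{2}\right) = - 16108 \left(39182 + \frac{11236}{9}\right) = \left(-16108\right) \frac{363874}{9} = - \frac{5861282392}{9}$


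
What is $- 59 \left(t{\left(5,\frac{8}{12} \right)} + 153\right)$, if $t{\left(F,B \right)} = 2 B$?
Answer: $- \frac{27317}{3} \approx -9105.7$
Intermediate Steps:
$- 59 \left(t{\left(5,\frac{8}{12} \right)} + 153\right) = - 59 \left(2 \cdot \frac{8}{12} + 153\right) = - 59 \left(2 \cdot 8 \cdot \frac{1}{12} + 153\right) = - 59 \left(2 \cdot \frac{2}{3} + 153\right) = - 59 \left(\frac{4}{3} + 153\right) = \left(-59\right) \frac{463}{3} = - \frac{27317}{3}$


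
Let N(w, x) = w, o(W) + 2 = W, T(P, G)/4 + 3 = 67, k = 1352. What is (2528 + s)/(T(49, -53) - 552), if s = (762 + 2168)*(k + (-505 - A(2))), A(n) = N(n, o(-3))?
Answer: -1239189/148 ≈ -8372.9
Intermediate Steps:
T(P, G) = 256 (T(P, G) = -12 + 4*67 = -12 + 268 = 256)
o(W) = -2 + W
A(n) = n
s = 2475850 (s = (762 + 2168)*(1352 + (-505 - 1*2)) = 2930*(1352 + (-505 - 2)) = 2930*(1352 - 507) = 2930*845 = 2475850)
(2528 + s)/(T(49, -53) - 552) = (2528 + 2475850)/(256 - 552) = 2478378/(-296) = 2478378*(-1/296) = -1239189/148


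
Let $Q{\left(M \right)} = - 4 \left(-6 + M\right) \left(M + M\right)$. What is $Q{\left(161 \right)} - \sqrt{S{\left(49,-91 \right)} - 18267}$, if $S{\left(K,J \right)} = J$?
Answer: $-199640 - i \sqrt{18358} \approx -1.9964 \cdot 10^{5} - 135.49 i$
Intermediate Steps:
$Q{\left(M \right)} = - 8 M \left(-6 + M\right)$ ($Q{\left(M \right)} = - 4 \left(-6 + M\right) 2 M = - 4 \cdot 2 M \left(-6 + M\right) = - 8 M \left(-6 + M\right)$)
$Q{\left(161 \right)} - \sqrt{S{\left(49,-91 \right)} - 18267} = 8 \cdot 161 \left(6 - 161\right) - \sqrt{-91 - 18267} = 8 \cdot 161 \left(6 - 161\right) - \sqrt{-18358} = 8 \cdot 161 \left(-155\right) - i \sqrt{18358} = -199640 - i \sqrt{18358}$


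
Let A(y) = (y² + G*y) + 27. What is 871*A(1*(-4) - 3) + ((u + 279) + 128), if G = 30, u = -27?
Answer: -116334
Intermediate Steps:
A(y) = 27 + y² + 30*y (A(y) = (y² + 30*y) + 27 = 27 + y² + 30*y)
871*A(1*(-4) - 3) + ((u + 279) + 128) = 871*(27 + (1*(-4) - 3)² + 30*(1*(-4) - 3)) + ((-27 + 279) + 128) = 871*(27 + (-4 - 3)² + 30*(-4 - 3)) + (252 + 128) = 871*(27 + (-7)² + 30*(-7)) + 380 = 871*(27 + 49 - 210) + 380 = 871*(-134) + 380 = -116714 + 380 = -116334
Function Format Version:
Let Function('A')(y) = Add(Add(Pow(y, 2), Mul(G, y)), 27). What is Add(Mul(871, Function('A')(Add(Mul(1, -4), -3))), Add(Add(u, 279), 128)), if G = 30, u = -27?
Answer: -116334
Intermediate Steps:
Function('A')(y) = Add(27, Pow(y, 2), Mul(30, y)) (Function('A')(y) = Add(Add(Pow(y, 2), Mul(30, y)), 27) = Add(27, Pow(y, 2), Mul(30, y)))
Add(Mul(871, Function('A')(Add(Mul(1, -4), -3))), Add(Add(u, 279), 128)) = Add(Mul(871, Add(27, Pow(Add(Mul(1, -4), -3), 2), Mul(30, Add(Mul(1, -4), -3)))), Add(Add(-27, 279), 128)) = Add(Mul(871, Add(27, Pow(Add(-4, -3), 2), Mul(30, Add(-4, -3)))), Add(252, 128)) = Add(Mul(871, Add(27, Pow(-7, 2), Mul(30, -7))), 380) = Add(Mul(871, Add(27, 49, -210)), 380) = Add(Mul(871, -134), 380) = Add(-116714, 380) = -116334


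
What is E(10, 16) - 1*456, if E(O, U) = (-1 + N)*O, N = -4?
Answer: -506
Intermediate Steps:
E(O, U) = -5*O (E(O, U) = (-1 - 4)*O = -5*O)
E(10, 16) - 1*456 = -5*10 - 1*456 = -50 - 456 = -506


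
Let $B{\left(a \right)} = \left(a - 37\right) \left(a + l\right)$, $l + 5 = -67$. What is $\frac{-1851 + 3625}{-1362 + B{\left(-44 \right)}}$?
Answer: $\frac{887}{4017} \approx 0.22081$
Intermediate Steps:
$l = -72$ ($l = -5 - 67 = -72$)
$B{\left(a \right)} = \left(-72 + a\right) \left(-37 + a\right)$ ($B{\left(a \right)} = \left(a - 37\right) \left(a - 72\right) = \left(-37 + a\right) \left(-72 + a\right) = \left(-72 + a\right) \left(-37 + a\right)$)
$\frac{-1851 + 3625}{-1362 + B{\left(-44 \right)}} = \frac{-1851 + 3625}{-1362 + \left(2664 + \left(-44\right)^{2} - -4796\right)} = \frac{1774}{-1362 + \left(2664 + 1936 + 4796\right)} = \frac{1774}{-1362 + 9396} = \frac{1774}{8034} = 1774 \cdot \frac{1}{8034} = \frac{887}{4017}$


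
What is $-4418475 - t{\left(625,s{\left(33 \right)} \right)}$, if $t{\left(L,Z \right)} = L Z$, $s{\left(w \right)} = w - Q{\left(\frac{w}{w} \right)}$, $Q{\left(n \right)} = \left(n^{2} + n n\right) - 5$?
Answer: $-4440975$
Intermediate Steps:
$Q{\left(n \right)} = -5 + 2 n^{2}$ ($Q{\left(n \right)} = \left(n^{2} + n^{2}\right) - 5 = 2 n^{2} - 5 = -5 + 2 n^{2}$)
$s{\left(w \right)} = 3 + w$ ($s{\left(w \right)} = w - \left(-5 + 2 \left(\frac{w}{w}\right)^{2}\right) = w - \left(-5 + 2 \cdot 1^{2}\right) = w - \left(-5 + 2 \cdot 1\right) = w - \left(-5 + 2\right) = w - -3 = w + 3 = 3 + w$)
$-4418475 - t{\left(625,s{\left(33 \right)} \right)} = -4418475 - 625 \left(3 + 33\right) = -4418475 - 625 \cdot 36 = -4418475 - 22500 = -4440975$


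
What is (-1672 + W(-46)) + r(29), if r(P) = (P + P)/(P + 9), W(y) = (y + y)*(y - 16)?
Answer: 76637/19 ≈ 4033.5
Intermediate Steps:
W(y) = 2*y*(-16 + y) (W(y) = (2*y)*(-16 + y) = 2*y*(-16 + y))
r(P) = 2*P/(9 + P) (r(P) = (2*P)/(9 + P) = 2*P/(9 + P))
(-1672 + W(-46)) + r(29) = (-1672 + 2*(-46)*(-16 - 46)) + 2*29/(9 + 29) = (-1672 + 2*(-46)*(-62)) + 2*29/38 = (-1672 + 5704) + 2*29*(1/38) = 4032 + 29/19 = 76637/19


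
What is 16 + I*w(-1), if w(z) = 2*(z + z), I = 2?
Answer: 8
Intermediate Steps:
w(z) = 4*z (w(z) = 2*(2*z) = 4*z)
16 + I*w(-1) = 16 + 2*(4*(-1)) = 16 + 2*(-4) = 16 - 8 = 8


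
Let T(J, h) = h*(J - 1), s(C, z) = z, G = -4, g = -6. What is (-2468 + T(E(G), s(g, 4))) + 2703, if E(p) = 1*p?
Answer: 215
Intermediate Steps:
E(p) = p
T(J, h) = h*(-1 + J)
(-2468 + T(E(G), s(g, 4))) + 2703 = (-2468 + 4*(-1 - 4)) + 2703 = (-2468 + 4*(-5)) + 2703 = (-2468 - 20) + 2703 = -2488 + 2703 = 215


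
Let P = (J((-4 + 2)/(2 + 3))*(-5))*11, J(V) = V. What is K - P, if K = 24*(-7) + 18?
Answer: -172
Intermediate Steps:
K = -150 (K = -168 + 18 = -150)
P = 22 (P = (((-4 + 2)/(2 + 3))*(-5))*11 = (-2/5*(-5))*11 = (-2*⅕*(-5))*11 = -⅖*(-5)*11 = 2*11 = 22)
K - P = -150 - 1*22 = -150 - 22 = -172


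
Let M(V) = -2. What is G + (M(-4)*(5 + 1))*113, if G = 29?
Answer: -1327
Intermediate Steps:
G + (M(-4)*(5 + 1))*113 = 29 - 2*(5 + 1)*113 = 29 - 2*6*113 = 29 - 12*113 = 29 - 1356 = -1327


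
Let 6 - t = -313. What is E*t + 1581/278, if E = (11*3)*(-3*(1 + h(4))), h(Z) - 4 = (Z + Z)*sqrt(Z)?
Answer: -184368297/278 ≈ -6.6320e+5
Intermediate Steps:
t = 319 (t = 6 - 1*(-313) = 6 + 313 = 319)
h(Z) = 4 + 2*Z**(3/2) (h(Z) = 4 + (Z + Z)*sqrt(Z) = 4 + (2*Z)*sqrt(Z) = 4 + 2*Z**(3/2))
E = -2079 (E = (11*3)*(-3*(1 + (4 + 2*4**(3/2)))) = 33*(-3*(1 + (4 + 2*8))) = 33*(-3*(1 + (4 + 16))) = 33*(-3*(1 + 20)) = 33*(-3*21) = 33*(-63) = -2079)
E*t + 1581/278 = -2079*319 + 1581/278 = -663201 + 1581*(1/278) = -663201 + 1581/278 = -184368297/278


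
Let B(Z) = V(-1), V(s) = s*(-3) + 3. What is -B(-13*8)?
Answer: -6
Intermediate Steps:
V(s) = 3 - 3*s (V(s) = -3*s + 3 = 3 - 3*s)
B(Z) = 6 (B(Z) = 3 - 3*(-1) = 3 + 3 = 6)
-B(-13*8) = -1*6 = -6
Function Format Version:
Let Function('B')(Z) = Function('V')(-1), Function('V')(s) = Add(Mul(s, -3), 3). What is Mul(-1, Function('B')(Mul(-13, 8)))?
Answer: -6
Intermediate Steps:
Function('V')(s) = Add(3, Mul(-3, s)) (Function('V')(s) = Add(Mul(-3, s), 3) = Add(3, Mul(-3, s)))
Function('B')(Z) = 6 (Function('B')(Z) = Add(3, Mul(-3, -1)) = Add(3, 3) = 6)
Mul(-1, Function('B')(Mul(-13, 8))) = Mul(-1, 6) = -6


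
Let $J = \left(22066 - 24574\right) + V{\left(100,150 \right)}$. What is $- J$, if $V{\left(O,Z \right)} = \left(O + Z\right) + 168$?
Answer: $2090$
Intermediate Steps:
$V{\left(O,Z \right)} = 168 + O + Z$
$J = -2090$ ($J = \left(22066 - 24574\right) + \left(168 + 100 + 150\right) = -2508 + 418 = -2090$)
$- J = \left(-1\right) \left(-2090\right) = 2090$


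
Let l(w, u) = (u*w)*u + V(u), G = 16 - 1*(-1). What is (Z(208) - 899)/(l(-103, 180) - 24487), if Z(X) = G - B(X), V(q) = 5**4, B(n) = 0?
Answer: 147/560177 ≈ 0.00026242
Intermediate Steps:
G = 17 (G = 16 + 1 = 17)
V(q) = 625
Z(X) = 17 (Z(X) = 17 - 1*0 = 17 + 0 = 17)
l(w, u) = 625 + w*u**2 (l(w, u) = (u*w)*u + 625 = w*u**2 + 625 = 625 + w*u**2)
(Z(208) - 899)/(l(-103, 180) - 24487) = (17 - 899)/((625 - 103*180**2) - 24487) = -882/((625 - 103*32400) - 24487) = -882/((625 - 3337200) - 24487) = -882/(-3336575 - 24487) = -882/(-3361062) = -882*(-1/3361062) = 147/560177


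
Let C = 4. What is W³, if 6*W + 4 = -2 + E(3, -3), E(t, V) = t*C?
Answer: 1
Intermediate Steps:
E(t, V) = 4*t (E(t, V) = t*4 = 4*t)
W = 1 (W = -⅔ + (-2 + 4*3)/6 = -⅔ + (-2 + 12)/6 = -⅔ + (⅙)*10 = -⅔ + 5/3 = 1)
W³ = 1³ = 1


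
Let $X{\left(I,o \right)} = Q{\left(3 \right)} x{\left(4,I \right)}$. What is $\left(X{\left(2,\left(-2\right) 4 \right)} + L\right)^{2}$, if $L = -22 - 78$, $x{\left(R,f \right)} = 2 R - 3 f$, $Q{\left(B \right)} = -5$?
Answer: $12100$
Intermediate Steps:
$x{\left(R,f \right)} = - 3 f + 2 R$
$X{\left(I,o \right)} = -40 + 15 I$ ($X{\left(I,o \right)} = - 5 \left(- 3 I + 2 \cdot 4\right) = - 5 \left(- 3 I + 8\right) = - 5 \left(8 - 3 I\right) = -40 + 15 I$)
$L = -100$ ($L = -22 - 78 = -100$)
$\left(X{\left(2,\left(-2\right) 4 \right)} + L\right)^{2} = \left(\left(-40 + 15 \cdot 2\right) - 100\right)^{2} = \left(\left(-40 + 30\right) - 100\right)^{2} = \left(-10 - 100\right)^{2} = \left(-110\right)^{2} = 12100$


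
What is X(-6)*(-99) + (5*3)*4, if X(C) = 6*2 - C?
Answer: -1722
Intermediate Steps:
X(C) = 12 - C
X(-6)*(-99) + (5*3)*4 = (12 - 1*(-6))*(-99) + (5*3)*4 = (12 + 6)*(-99) + 15*4 = 18*(-99) + 60 = -1782 + 60 = -1722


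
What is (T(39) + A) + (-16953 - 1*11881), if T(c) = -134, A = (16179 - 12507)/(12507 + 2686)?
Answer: -440107152/15193 ≈ -28968.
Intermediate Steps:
A = 3672/15193 ≈ 0.24169
(T(39) + A) + (-16953 - 1*11881) = (-134 + 3672/15193) + (-16953 - 1*11881) = -2032190/15193 + (-16953 - 11881) = -2032190/15193 - 28834 = -440107152/15193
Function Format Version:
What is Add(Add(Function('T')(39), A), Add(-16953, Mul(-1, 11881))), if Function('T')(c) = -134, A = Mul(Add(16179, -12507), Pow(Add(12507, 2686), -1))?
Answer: Rational(-440107152, 15193) ≈ -28968.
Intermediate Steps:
A = Rational(3672, 15193) (A = Mul(3672, Pow(15193, -1)) = Mul(3672, Rational(1, 15193)) = Rational(3672, 15193) ≈ 0.24169)
Add(Add(Function('T')(39), A), Add(-16953, Mul(-1, 11881))) = Add(Add(-134, Rational(3672, 15193)), Add(-16953, Mul(-1, 11881))) = Add(Rational(-2032190, 15193), Add(-16953, -11881)) = Add(Rational(-2032190, 15193), -28834) = Rational(-440107152, 15193)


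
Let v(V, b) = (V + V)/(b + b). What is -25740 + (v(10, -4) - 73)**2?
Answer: -80159/4 ≈ -20040.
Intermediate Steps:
v(V, b) = V/b (v(V, b) = (2*V)/((2*b)) = (2*V)*(1/(2*b)) = V/b)
-25740 + (v(10, -4) - 73)**2 = -25740 + (10/(-4) - 73)**2 = -25740 + (10*(-1/4) - 73)**2 = -25740 + (-5/2 - 73)**2 = -25740 + (-151/2)**2 = -25740 + 22801/4 = -80159/4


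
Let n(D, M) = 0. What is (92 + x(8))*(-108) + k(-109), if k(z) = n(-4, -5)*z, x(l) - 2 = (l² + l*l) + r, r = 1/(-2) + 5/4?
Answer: -24057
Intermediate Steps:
r = ¾ (r = 1*(-½) + 5*(¼) = -½ + 5/4 = ¾ ≈ 0.75000)
x(l) = 11/4 + 2*l² (x(l) = 2 + ((l² + l*l) + ¾) = 2 + ((l² + l²) + ¾) = 2 + (2*l² + ¾) = 2 + (¾ + 2*l²) = 11/4 + 2*l²)
k(z) = 0 (k(z) = 0*z = 0)
(92 + x(8))*(-108) + k(-109) = (92 + (11/4 + 2*8²))*(-108) + 0 = (92 + (11/4 + 2*64))*(-108) + 0 = (92 + (11/4 + 128))*(-108) + 0 = (92 + 523/4)*(-108) + 0 = (891/4)*(-108) + 0 = -24057 + 0 = -24057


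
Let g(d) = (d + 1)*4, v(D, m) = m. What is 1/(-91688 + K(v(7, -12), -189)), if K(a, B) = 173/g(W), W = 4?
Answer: -20/1833587 ≈ -1.0908e-5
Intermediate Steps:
g(d) = 4 + 4*d (g(d) = (1 + d)*4 = 4 + 4*d)
K(a, B) = 173/20 (K(a, B) = 173/(4 + 4*4) = 173/(4 + 16) = 173/20)
1/(-91688 + K(v(7, -12), -189)) = 1/(-91688 + 173/20) = 1/(-1833587/20) = -20/1833587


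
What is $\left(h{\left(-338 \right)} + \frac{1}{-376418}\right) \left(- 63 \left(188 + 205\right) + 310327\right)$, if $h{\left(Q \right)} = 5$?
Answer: $\frac{11684008512}{8183} \approx 1.4278 \cdot 10^{6}$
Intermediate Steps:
$\left(h{\left(-338 \right)} + \frac{1}{-376418}\right) \left(- 63 \left(188 + 205\right) + 310327\right) = \left(5 + \frac{1}{-376418}\right) \left(- 63 \left(188 + 205\right) + 310327\right) = \left(5 - \frac{1}{376418}\right) \left(\left(-63\right) 393 + 310327\right) = \frac{1882089 \left(-24759 + 310327\right)}{376418} = \frac{1882089}{376418} \cdot 285568 = \frac{11684008512}{8183}$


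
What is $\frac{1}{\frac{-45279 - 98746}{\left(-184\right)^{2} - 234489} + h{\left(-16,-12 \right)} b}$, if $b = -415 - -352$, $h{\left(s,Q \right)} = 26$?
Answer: $- \frac{200633}{328492829} \approx -0.00061077$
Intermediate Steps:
$b = -63$ ($b = -415 + 352 = -63$)
$\frac{1}{\frac{-45279 - 98746}{\left(-184\right)^{2} - 234489} + h{\left(-16,-12 \right)} b} = \frac{1}{\frac{-45279 - 98746}{\left(-184\right)^{2} - 234489} + 26 \left(-63\right)} = \frac{1}{- \frac{144025}{33856 - 234489} - 1638} = \frac{1}{- \frac{144025}{-200633} - 1638} = \frac{1}{\left(-144025\right) \left(- \frac{1}{200633}\right) - 1638} = \frac{1}{\frac{144025}{200633} - 1638} = \frac{1}{- \frac{328492829}{200633}} = - \frac{200633}{328492829}$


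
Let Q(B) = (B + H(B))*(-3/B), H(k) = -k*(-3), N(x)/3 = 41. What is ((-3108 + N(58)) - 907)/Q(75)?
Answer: 973/3 ≈ 324.33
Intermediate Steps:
N(x) = 123 (N(x) = 3*41 = 123)
H(k) = 3*k (H(k) = -(-3)*k = 3*k)
Q(B) = -12 (Q(B) = (B + 3*B)*(-3/B) = (4*B)*(-3/B) = -12)
((-3108 + N(58)) - 907)/Q(75) = ((-3108 + 123) - 907)/(-12) = (-2985 - 907)*(-1/12) = -3892*(-1/12) = 973/3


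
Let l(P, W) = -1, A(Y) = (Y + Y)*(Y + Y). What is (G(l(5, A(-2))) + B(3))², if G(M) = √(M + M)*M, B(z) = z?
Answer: (3 - I*√2)² ≈ 7.0 - 8.4853*I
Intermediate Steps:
A(Y) = 4*Y² (A(Y) = (2*Y)*(2*Y) = 4*Y²)
G(M) = √2*M^(3/2) (G(M) = √(2*M)*M = (√2*√M)*M = √2*M^(3/2))
(G(l(5, A(-2))) + B(3))² = (√2*(-1)^(3/2) + 3)² = (√2*(-I) + 3)² = (-I*√2 + 3)² = (3 - I*√2)²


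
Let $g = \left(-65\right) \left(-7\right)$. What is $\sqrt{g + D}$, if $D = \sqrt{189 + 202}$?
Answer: $\sqrt{455 + \sqrt{391}} \approx 21.789$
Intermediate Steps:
$g = 455$
$D = \sqrt{391} \approx 19.774$
$\sqrt{g + D} = \sqrt{455 + \sqrt{391}}$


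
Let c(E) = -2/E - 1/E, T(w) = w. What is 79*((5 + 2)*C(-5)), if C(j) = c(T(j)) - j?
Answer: 15484/5 ≈ 3096.8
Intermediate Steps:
c(E) = -3/E
C(j) = -j - 3/j (C(j) = -3/j - j = -j - 3/j)
79*((5 + 2)*C(-5)) = 79*((5 + 2)*(-1*(-5) - 3/(-5))) = 79*(7*(5 - 3*(-⅕))) = 79*(7*(5 + ⅗)) = 79*(7*(28/5)) = 79*(196/5) = 15484/5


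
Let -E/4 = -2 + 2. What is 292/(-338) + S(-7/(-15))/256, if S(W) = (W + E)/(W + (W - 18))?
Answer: -9569439/11075584 ≈ -0.86401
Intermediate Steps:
E = 0 (E = -4*(-2 + 2) = -4*0 = 0)
S(W) = W/(-18 + 2*W) (S(W) = (W + 0)/(W + (W - 18)) = W/(W + (-18 + W)) = W/(-18 + 2*W))
292/(-338) + S(-7/(-15))/256 = 292/(-338) + ((-7/(-15))/(2*(-9 - 7/(-15))))/256 = 292*(-1/338) + ((-7*(-1/15))/(2*(-9 - 7*(-1/15))))*(1/256) = -146/169 + ((1/2)*(7/15)/(-9 + 7/15))*(1/256) = -146/169 + ((1/2)*(7/15)/(-128/15))*(1/256) = -146/169 + ((1/2)*(7/15)*(-15/128))*(1/256) = -146/169 - 7/256*1/256 = -146/169 - 7/65536 = -9569439/11075584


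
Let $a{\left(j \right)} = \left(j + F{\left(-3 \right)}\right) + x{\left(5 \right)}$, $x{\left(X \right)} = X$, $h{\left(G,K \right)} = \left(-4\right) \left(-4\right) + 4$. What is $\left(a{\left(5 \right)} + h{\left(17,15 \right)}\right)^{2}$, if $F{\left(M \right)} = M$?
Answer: $729$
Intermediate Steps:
$h{\left(G,K \right)} = 20$ ($h{\left(G,K \right)} = 16 + 4 = 20$)
$a{\left(j \right)} = 2 + j$ ($a{\left(j \right)} = \left(j - 3\right) + 5 = \left(-3 + j\right) + 5 = 2 + j$)
$\left(a{\left(5 \right)} + h{\left(17,15 \right)}\right)^{2} = \left(\left(2 + 5\right) + 20\right)^{2} = \left(7 + 20\right)^{2} = 27^{2} = 729$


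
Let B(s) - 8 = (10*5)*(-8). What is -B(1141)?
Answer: 392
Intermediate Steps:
B(s) = -392 (B(s) = 8 + (10*5)*(-8) = 8 + 50*(-8) = 8 - 400 = -392)
-B(1141) = -1*(-392) = 392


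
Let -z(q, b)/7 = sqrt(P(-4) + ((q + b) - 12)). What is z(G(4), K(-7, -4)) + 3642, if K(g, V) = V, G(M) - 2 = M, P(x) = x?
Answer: 3642 - 7*I*sqrt(14) ≈ 3642.0 - 26.192*I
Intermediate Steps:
G(M) = 2 + M
z(q, b) = -7*sqrt(-16 + b + q) (z(q, b) = -7*sqrt(-4 + ((q + b) - 12)) = -7*sqrt(-4 + ((b + q) - 12)) = -7*sqrt(-4 + (-12 + b + q)) = -7*sqrt(-16 + b + q))
z(G(4), K(-7, -4)) + 3642 = -7*sqrt(-16 - 4 + (2 + 4)) + 3642 = -7*sqrt(-16 - 4 + 6) + 3642 = -7*I*sqrt(14) + 3642 = 3642 - 7*I*sqrt(14)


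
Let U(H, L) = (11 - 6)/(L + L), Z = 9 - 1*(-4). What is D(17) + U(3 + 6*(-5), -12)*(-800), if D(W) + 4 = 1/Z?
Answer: 6347/39 ≈ 162.74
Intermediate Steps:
Z = 13 (Z = 9 + 4 = 13)
D(W) = -51/13 (D(W) = -4 + 1/13 = -51/13)
U(H, L) = 5/(2*L) (U(H, L) = 5/((2*L)) = 5*(1/(2*L)) = 5/(2*L))
D(17) + U(3 + 6*(-5), -12)*(-800) = -51/13 + ((5/2)/(-12))*(-800) = -51/13 + ((5/2)*(-1/12))*(-800) = -51/13 - 5/24*(-800) = -51/13 + 500/3 = 6347/39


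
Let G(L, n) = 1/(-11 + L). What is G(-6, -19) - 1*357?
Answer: -6070/17 ≈ -357.06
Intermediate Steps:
G(-6, -19) - 1*357 = 1/(-11 - 6) - 1*357 = 1/(-17) - 357 = -1/17 - 357 = -6070/17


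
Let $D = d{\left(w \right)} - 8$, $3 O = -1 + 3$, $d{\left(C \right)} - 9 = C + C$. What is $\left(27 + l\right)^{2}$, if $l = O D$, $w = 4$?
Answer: $1089$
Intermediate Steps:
$d{\left(C \right)} = 9 + 2 C$ ($d{\left(C \right)} = 9 + \left(C + C\right) = 9 + 2 C$)
$O = \frac{2}{3}$ ($O = \frac{-1 + 3}{3} = \frac{1}{3} \cdot 2 = \frac{2}{3} \approx 0.66667$)
$D = 9$ ($D = \left(9 + 2 \cdot 4\right) - 8 = \left(9 + 8\right) - 8 = 17 - 8 = 9$)
$l = 6$ ($l = \frac{2}{3} \cdot 9 = 6$)
$\left(27 + l\right)^{2} = \left(27 + 6\right)^{2} = 33^{2} = 1089$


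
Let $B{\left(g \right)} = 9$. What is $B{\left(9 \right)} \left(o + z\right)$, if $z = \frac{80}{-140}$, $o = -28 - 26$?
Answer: $- \frac{3438}{7} \approx -491.14$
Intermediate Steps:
$o = -54$
$z = - \frac{4}{7}$ ($z = 80 \left(- \frac{1}{140}\right) = - \frac{4}{7} \approx -0.57143$)
$B{\left(9 \right)} \left(o + z\right) = 9 \left(-54 - \frac{4}{7}\right) = 9 \left(- \frac{382}{7}\right) = - \frac{3438}{7}$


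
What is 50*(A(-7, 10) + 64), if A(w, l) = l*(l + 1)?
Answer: 8700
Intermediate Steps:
A(w, l) = l*(1 + l)
50*(A(-7, 10) + 64) = 50*(10*(1 + 10) + 64) = 50*(10*11 + 64) = 50*(110 + 64) = 50*174 = 8700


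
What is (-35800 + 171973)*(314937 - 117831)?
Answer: 26840515338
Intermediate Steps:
(-35800 + 171973)*(314937 - 117831) = 136173*197106 = 26840515338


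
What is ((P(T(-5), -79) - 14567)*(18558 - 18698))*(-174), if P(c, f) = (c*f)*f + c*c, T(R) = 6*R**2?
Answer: 22997861880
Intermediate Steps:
P(c, f) = c**2 + c*f**2 (P(c, f) = c*f**2 + c**2 = c**2 + c*f**2)
((P(T(-5), -79) - 14567)*(18558 - 18698))*(-174) = (((6*(-5)**2)*(6*(-5)**2 + (-79)**2) - 14567)*(18558 - 18698))*(-174) = (((6*25)*(6*25 + 6241) - 14567)*(-140))*(-174) = ((150*(150 + 6241) - 14567)*(-140))*(-174) = ((150*6391 - 14567)*(-140))*(-174) = ((958650 - 14567)*(-140))*(-174) = (944083*(-140))*(-174) = -132171620*(-174) = 22997861880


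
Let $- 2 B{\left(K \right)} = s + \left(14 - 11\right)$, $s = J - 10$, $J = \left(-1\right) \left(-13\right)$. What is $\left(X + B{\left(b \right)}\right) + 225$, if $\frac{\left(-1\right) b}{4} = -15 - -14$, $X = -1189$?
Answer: $-967$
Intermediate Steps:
$J = 13$
$b = 4$ ($b = - 4 \left(-15 - -14\right) = - 4 \left(-15 + 14\right) = \left(-4\right) \left(-1\right) = 4$)
$s = 3$ ($s = 13 - 10 = 3$)
$B{\left(K \right)} = -3$ ($B{\left(K \right)} = - \frac{3 + \left(14 - 11\right)}{2} = - \frac{3 + 3}{2} = \left(- \frac{1}{2}\right) 6 = -3$)
$\left(X + B{\left(b \right)}\right) + 225 = \left(-1189 - 3\right) + 225 = -1192 + 225 = -967$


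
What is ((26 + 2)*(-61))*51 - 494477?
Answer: -581585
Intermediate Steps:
((26 + 2)*(-61))*51 - 494477 = (28*(-61))*51 - 494477 = -1708*51 - 494477 = -87108 - 494477 = -581585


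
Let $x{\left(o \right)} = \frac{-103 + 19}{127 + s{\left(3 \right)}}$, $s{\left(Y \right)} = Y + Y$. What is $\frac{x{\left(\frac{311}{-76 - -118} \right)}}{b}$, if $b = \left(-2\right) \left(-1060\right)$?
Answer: $- \frac{3}{10070} \approx -0.00029791$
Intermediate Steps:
$s{\left(Y \right)} = 2 Y$
$x{\left(o \right)} = - \frac{12}{19}$ ($x{\left(o \right)} = \frac{-103 + 19}{127 + 2 \cdot 3} = - \frac{84}{127 + 6} = - \frac{84}{133} = \left(-84\right) \frac{1}{133} = - \frac{12}{19}$)
$b = 2120$
$\frac{x{\left(\frac{311}{-76 - -118} \right)}}{b} = - \frac{12}{19 \cdot 2120} = \left(- \frac{12}{19}\right) \frac{1}{2120} = - \frac{3}{10070}$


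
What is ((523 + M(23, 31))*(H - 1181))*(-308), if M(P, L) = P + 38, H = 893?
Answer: 51803136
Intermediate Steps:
M(P, L) = 38 + P
((523 + M(23, 31))*(H - 1181))*(-308) = ((523 + (38 + 23))*(893 - 1181))*(-308) = ((523 + 61)*(-288))*(-308) = (584*(-288))*(-308) = -168192*(-308) = 51803136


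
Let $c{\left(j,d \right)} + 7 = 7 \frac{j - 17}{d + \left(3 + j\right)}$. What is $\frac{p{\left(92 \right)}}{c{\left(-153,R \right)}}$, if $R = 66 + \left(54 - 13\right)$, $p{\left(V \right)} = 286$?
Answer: $\frac{12298}{889} \approx 13.834$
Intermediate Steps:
$R = 107$ ($R = 66 + \left(54 - 13\right) = 66 + 41 = 107$)
$c{\left(j,d \right)} = -7 + \frac{7 \left(-17 + j\right)}{3 + d + j}$ ($c{\left(j,d \right)} = -7 + 7 \frac{j - 17}{d + \left(3 + j\right)} = -7 + 7 \frac{-17 + j}{3 + d + j} = -7 + \frac{7 \left(-17 + j\right)}{3 + d + j}$)
$\frac{p{\left(92 \right)}}{c{\left(-153,R \right)}} = \frac{286}{7 \frac{1}{3 + 107 - 153} \left(-20 - 107\right)} = \frac{286}{7 \frac{1}{-43} \left(-20 - 107\right)} = \frac{286}{7 \left(- \frac{1}{43}\right) \left(-127\right)} = \frac{286}{\frac{889}{43}} = 286 \cdot \frac{43}{889} = \frac{12298}{889}$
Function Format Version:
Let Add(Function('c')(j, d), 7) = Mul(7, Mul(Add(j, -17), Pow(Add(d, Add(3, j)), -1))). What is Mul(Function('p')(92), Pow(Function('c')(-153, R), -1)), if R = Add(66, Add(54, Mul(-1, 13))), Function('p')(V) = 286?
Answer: Rational(12298, 889) ≈ 13.834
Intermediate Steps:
R = 107 (R = Add(66, Add(54, -13)) = Add(66, 41) = 107)
Function('c')(j, d) = Add(-7, Mul(7, Pow(Add(3, d, j), -1), Add(-17, j))) (Function('c')(j, d) = Add(-7, Mul(7, Mul(Add(j, -17), Pow(Add(d, Add(3, j)), -1)))) = Add(-7, Mul(7, Mul(Add(-17, j), Pow(Add(3, d, j), -1)))) = Add(-7, Mul(7, Mul(Pow(Add(3, d, j), -1), Add(-17, j)))) = Add(-7, Mul(7, Pow(Add(3, d, j), -1), Add(-17, j))))
Mul(Function('p')(92), Pow(Function('c')(-153, R), -1)) = Mul(286, Pow(Mul(7, Pow(Add(3, 107, -153), -1), Add(-20, Mul(-1, 107))), -1)) = Mul(286, Pow(Mul(7, Pow(-43, -1), Add(-20, -107)), -1)) = Mul(286, Pow(Mul(7, Rational(-1, 43), -127), -1)) = Mul(286, Pow(Rational(889, 43), -1)) = Mul(286, Rational(43, 889)) = Rational(12298, 889)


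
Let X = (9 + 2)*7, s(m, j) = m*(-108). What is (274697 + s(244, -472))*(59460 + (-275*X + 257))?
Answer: 9571712990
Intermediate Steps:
s(m, j) = -108*m
X = 77 (X = 11*7 = 77)
(274697 + s(244, -472))*(59460 + (-275*X + 257)) = (274697 - 108*244)*(59460 + (-275*77 + 257)) = (274697 - 26352)*(59460 + (-21175 + 257)) = 248345*(59460 - 20918) = 248345*38542 = 9571712990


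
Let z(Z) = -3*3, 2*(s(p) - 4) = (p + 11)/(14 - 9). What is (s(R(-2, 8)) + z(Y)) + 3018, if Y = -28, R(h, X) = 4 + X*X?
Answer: 30209/10 ≈ 3020.9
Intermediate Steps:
R(h, X) = 4 + X²
s(p) = 51/10 + p/10 (s(p) = 4 + ((p + 11)/(14 - 9))/2 = 4 + ((11 + p)/5)/2 = 4 + ((11 + p)*(⅕))/2 = 4 + (11/5 + p/5)/2 = 4 + (11/10 + p/10) = 51/10 + p/10)
z(Z) = -9
(s(R(-2, 8)) + z(Y)) + 3018 = ((51/10 + (4 + 8²)/10) - 9) + 3018 = ((51/10 + (4 + 64)/10) - 9) + 3018 = ((51/10 + (⅒)*68) - 9) + 3018 = ((51/10 + 34/5) - 9) + 3018 = (119/10 - 9) + 3018 = 29/10 + 3018 = 30209/10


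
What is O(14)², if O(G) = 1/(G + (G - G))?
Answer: 1/196 ≈ 0.0051020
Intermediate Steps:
O(G) = 1/G (O(G) = 1/(G + 0) = 1/G)
O(14)² = (1/14)² = 1/196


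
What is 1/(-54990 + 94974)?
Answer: 1/39984 ≈ 2.5010e-5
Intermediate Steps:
1/(-54990 + 94974) = 1/39984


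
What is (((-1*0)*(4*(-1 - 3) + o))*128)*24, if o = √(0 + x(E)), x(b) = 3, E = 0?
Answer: 0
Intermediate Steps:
o = √3 (o = √(0 + 3) = √3 ≈ 1.7320)
(((-1*0)*(4*(-1 - 3) + o))*128)*24 = (((-1*0)*(4*(-1 - 3) + √3))*128)*24 = ((0*(4*(-4) + √3))*128)*24 = ((0*(-16 + √3))*128)*24 = (0*128)*24 = 0*24 = 0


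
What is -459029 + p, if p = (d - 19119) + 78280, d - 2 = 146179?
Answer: -253687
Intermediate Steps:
d = 146181 (d = 2 + 146179 = 146181)
p = 205342 (p = (146181 - 19119) + 78280 = 127062 + 78280 = 205342)
-459029 + p = -459029 + 205342 = -253687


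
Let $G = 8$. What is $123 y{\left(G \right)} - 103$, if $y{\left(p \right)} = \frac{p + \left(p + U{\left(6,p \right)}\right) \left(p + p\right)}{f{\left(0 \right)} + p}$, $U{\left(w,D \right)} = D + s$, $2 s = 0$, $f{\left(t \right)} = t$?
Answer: $3956$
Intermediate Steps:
$s = 0$ ($s = \frac{1}{2} \cdot 0 = 0$)
$U{\left(w,D \right)} = D$ ($U{\left(w,D \right)} = D + 0 = D$)
$y{\left(p \right)} = \frac{p + 4 p^{2}}{p}$ ($y{\left(p \right)} = \frac{p + \left(p + p\right) \left(p + p\right)}{0 + p} = \frac{p + 2 p 2 p}{p} = \frac{p + 4 p^{2}}{p}$)
$123 y{\left(G \right)} - 103 = 123 \left(1 + 4 \cdot 8\right) - 103 = 123 \left(1 + 32\right) - 103 = 123 \cdot 33 - 103 = 4059 - 103 = 3956$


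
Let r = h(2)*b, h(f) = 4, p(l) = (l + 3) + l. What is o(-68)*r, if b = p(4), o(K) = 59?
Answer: 2596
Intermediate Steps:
p(l) = 3 + 2*l (p(l) = (3 + l) + l = 3 + 2*l)
b = 11 (b = 3 + 2*4 = 3 + 8 = 11)
r = 44 (r = 4*11 = 44)
o(-68)*r = 59*44 = 2596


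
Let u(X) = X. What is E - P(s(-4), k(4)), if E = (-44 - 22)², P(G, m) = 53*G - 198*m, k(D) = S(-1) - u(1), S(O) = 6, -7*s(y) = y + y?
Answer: 36998/7 ≈ 5285.4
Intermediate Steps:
s(y) = -2*y/7 (s(y) = -(y + y)/7 = -2*y/7)
k(D) = 5 (k(D) = 6 - 1*1 = 6 - 1 = 5)
P(G, m) = -198*m + 53*G
E = 4356 (E = (-66)² = 4356)
E - P(s(-4), k(4)) = 4356 - (-198*5 + 53*(-2/7*(-4))) = 4356 - (-990 + 53*(8/7)) = 4356 - (-990 + 424/7) = 4356 - 1*(-6506/7) = 4356 + 6506/7 = 36998/7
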